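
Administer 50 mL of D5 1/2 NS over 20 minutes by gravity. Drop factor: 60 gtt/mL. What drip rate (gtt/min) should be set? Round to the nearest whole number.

150 gtt/min

50 mL ÷ (20 min) = 2.5 mL/min
2.5 mL/min × 60 gtt/mL = 150 gtt/min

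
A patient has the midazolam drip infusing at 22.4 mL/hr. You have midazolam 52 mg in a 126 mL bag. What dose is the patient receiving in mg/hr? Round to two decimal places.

9.24 mg/hr

Concentration = 52 mg ÷ 126 mL = 0.4126984 mg/mL
Drug rate = 22.4 mL/hr × 0.4126984 mg/mL = 9.244444 mg/hr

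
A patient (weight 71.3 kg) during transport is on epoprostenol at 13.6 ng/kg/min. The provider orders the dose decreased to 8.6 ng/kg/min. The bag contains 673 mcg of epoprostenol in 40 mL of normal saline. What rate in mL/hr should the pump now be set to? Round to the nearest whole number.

Dose = 8.6 ng/kg/min × 71.3 kg = 613.18 ng/min
613.18 ng/min × 60 min/hr = 36790.8 ng/hr
Concentration = 673 mcg ÷ 40 mL = 16.825 mcg/mL = 16825 ng/mL
Rate = 36790.8 ng/hr ÷ 16825 ng/mL = 2.186675 mL/hr

2 mL/hr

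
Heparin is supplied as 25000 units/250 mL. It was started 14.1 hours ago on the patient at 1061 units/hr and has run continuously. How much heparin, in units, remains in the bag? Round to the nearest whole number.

Concentration = 25000 units ÷ 250 mL = 100 units/mL
Rate = 1061 units/hr ÷ 100 units/mL = 10.61 mL/hr
Volume infused = 10.61 mL/hr × 14.1 hr = 149.601 mL
Volume remaining = 250 − 149.601 = 100.399 mL
Drug remaining = 100.399 mL × 100 units/mL = 10039.9 units

10040 units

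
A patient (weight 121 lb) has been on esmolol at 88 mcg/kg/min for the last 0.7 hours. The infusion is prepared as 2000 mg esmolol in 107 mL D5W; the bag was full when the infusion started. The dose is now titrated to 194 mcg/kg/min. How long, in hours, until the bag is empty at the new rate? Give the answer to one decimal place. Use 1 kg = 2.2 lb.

Initial rate:
Weight = 121 lb ÷ 2.2 lb/kg = 55 kg
Dose = 88 mcg/kg/min × 55 kg = 4840 mcg/min
4840 mcg/min × 60 min/hr = 290400 mcg/hr
Concentration = 2000 mg ÷ 107 mL = 18.69159 mg/mL = 18691.59 mcg/mL
Rate = 290400 mcg/hr ÷ 18691.59 mcg/mL = 15.5364 mL/hr
Volume infused so far = 15.5364 mL/hr × 0.7 hr = 10.87548 mL
Volume remaining = 107 − 10.87548 = 96.12452 mL
New rate:
Dose = 194 mcg/kg/min × 55 kg = 10670 mcg/min
10670 mcg/min × 60 min/hr = 640200 mcg/hr
Rate = 640200 mcg/hr ÷ 18691.59 mcg/mL = 34.2507 mL/hr
Time remaining = 96.12452 mL ÷ 34.2507 mL/hr = 2.806498 hr

2.8 hours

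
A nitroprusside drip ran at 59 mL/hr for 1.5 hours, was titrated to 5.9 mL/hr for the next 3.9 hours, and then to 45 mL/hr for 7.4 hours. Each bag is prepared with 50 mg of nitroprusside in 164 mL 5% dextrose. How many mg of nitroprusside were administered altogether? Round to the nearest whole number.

Concentration = 50 mg ÷ 164 mL = 0.304878 mg/mL
Stage 1: 59 mL/hr × 1.5 hr = 88.5 mL → 88.5 mL × 0.304878 mg/mL = 26.98171 mg
Stage 2: 5.9 mL/hr × 3.9 hr = 23.01 mL → 23.01 mL × 0.304878 mg/mL = 7.015244 mg
Stage 3: 45 mL/hr × 7.4 hr = 333 mL → 333 mL × 0.304878 mg/mL = 101.5244 mg
Total = 26.98171 + 7.015244 + 101.5244 = 135.5213 mg

136 mg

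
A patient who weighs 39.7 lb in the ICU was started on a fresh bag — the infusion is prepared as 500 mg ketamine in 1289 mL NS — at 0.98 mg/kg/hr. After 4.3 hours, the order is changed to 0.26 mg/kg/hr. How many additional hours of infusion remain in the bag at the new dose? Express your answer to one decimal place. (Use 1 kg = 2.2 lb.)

90.4 hours

Initial rate:
Weight = 39.7 lb ÷ 2.2 lb/kg = 18.04545 kg
Dose = 0.98 mg/kg/hr × 18.04545 kg = 17.68455 mg/hr
Concentration = 500 mg ÷ 1289 mL = 0.3878976 mg/mL
Rate = 17.68455 mg/hr ÷ 0.3878976 mg/mL = 45.59076 mL/hr
Volume infused so far = 45.59076 mL/hr × 4.3 hr = 196.0403 mL
Volume remaining = 1289 − 196.0403 = 1092.96 mL
New rate:
Dose = 0.26 mg/kg/hr × 18.04545 kg = 4.691818 mg/hr
Rate = 4.691818 mg/hr ÷ 0.3878976 mg/mL = 12.09551 mL/hr
Time remaining = 1092.96 mL ÷ 12.09551 mL/hr = 90.3608 hr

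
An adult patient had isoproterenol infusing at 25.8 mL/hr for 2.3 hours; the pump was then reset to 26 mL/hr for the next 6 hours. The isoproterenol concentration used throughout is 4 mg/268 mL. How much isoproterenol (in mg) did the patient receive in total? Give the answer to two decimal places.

Concentration = 4 mg ÷ 268 mL = 0.01492537 mg/mL
Stage 1: 25.8 mL/hr × 2.3 hr = 59.34 mL → 59.34 mL × 0.01492537 mg/mL = 0.8856716 mg
Stage 2: 26 mL/hr × 6 hr = 156 mL → 156 mL × 0.01492537 mg/mL = 2.328358 mg
Total = 0.8856716 + 2.328358 = 3.21403 mg

3.21 mg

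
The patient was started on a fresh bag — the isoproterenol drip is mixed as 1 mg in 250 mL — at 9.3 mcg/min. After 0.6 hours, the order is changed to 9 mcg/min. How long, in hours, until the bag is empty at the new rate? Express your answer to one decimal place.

Initial rate:
9.3 mcg/min × 60 min/hr = 558 mcg/hr
Concentration = 1 mg ÷ 250 mL = 0.004 mg/mL = 4 mcg/mL
Rate = 558 mcg/hr ÷ 4 mcg/mL = 139.5 mL/hr
Volume infused so far = 139.5 mL/hr × 0.6 hr = 83.7 mL
Volume remaining = 250 − 83.7 = 166.3 mL
New rate:
9 mcg/min × 60 min/hr = 540 mcg/hr
Rate = 540 mcg/hr ÷ 4 mcg/mL = 135 mL/hr
Time remaining = 166.3 mL ÷ 135 mL/hr = 1.231852 hr

1.2 hours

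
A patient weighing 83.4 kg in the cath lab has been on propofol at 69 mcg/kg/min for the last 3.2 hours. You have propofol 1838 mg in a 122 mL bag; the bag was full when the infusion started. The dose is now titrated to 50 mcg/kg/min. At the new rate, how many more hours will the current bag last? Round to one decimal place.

Initial rate:
Dose = 69 mcg/kg/min × 83.4 kg = 5754.6 mcg/min
5754.6 mcg/min × 60 min/hr = 345276 mcg/hr
Concentration = 1838 mg ÷ 122 mL = 15.06557 mg/mL = 15065.57 mcg/mL
Rate = 345276 mcg/hr ÷ 15065.57 mcg/mL = 22.91821 mL/hr
Volume infused so far = 22.91821 mL/hr × 3.2 hr = 73.33828 mL
Volume remaining = 122 − 73.33828 = 48.66172 mL
New rate:
Dose = 50 mcg/kg/min × 83.4 kg = 4170 mcg/min
4170 mcg/min × 60 min/hr = 250200 mcg/hr
Rate = 250200 mcg/hr ÷ 15065.57 mcg/mL = 16.6074 mL/hr
Time remaining = 48.66172 mL ÷ 16.6074 mL/hr = 2.930123 hr

2.9 hours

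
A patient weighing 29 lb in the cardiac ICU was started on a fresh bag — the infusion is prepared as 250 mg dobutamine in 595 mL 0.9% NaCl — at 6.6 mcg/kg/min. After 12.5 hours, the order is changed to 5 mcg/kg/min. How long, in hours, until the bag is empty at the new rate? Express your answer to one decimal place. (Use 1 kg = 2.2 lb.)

46.7 hours

Initial rate:
Weight = 29 lb ÷ 2.2 lb/kg = 13.18182 kg
Dose = 6.6 mcg/kg/min × 13.18182 kg = 87 mcg/min
87 mcg/min × 60 min/hr = 5220 mcg/hr
Concentration = 250 mg ÷ 595 mL = 0.4201681 mg/mL = 420.1681 mcg/mL
Rate = 5220 mcg/hr ÷ 420.1681 mcg/mL = 12.4236 mL/hr
Volume infused so far = 12.4236 mL/hr × 12.5 hr = 155.295 mL
Volume remaining = 595 − 155.295 = 439.705 mL
New rate:
Dose = 5 mcg/kg/min × 13.18182 kg = 65.90909 mcg/min
65.90909 mcg/min × 60 min/hr = 3954.545 mcg/hr
Rate = 3954.545 mcg/hr ÷ 420.1681 mcg/mL = 9.411818 mL/hr
Time remaining = 439.705 mL ÷ 9.411818 mL/hr = 46.71839 hr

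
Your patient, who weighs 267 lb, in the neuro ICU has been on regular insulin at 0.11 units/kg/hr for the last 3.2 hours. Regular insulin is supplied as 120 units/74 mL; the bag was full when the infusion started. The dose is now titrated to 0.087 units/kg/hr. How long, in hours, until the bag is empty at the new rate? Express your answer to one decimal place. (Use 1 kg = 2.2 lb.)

Initial rate:
Weight = 267 lb ÷ 2.2 lb/kg = 121.3636 kg
Dose = 0.11 units/kg/hr × 121.3636 kg = 13.35 units/hr
Concentration = 120 units ÷ 74 mL = 1.621622 units/mL
Rate = 13.35 units/hr ÷ 1.621622 units/mL = 8.2325 mL/hr
Volume infused so far = 8.2325 mL/hr × 3.2 hr = 26.344 mL
Volume remaining = 74 − 26.344 = 47.656 mL
New rate:
Dose = 0.087 units/kg/hr × 121.3636 kg = 10.55864 units/hr
Rate = 10.55864 units/hr ÷ 1.621622 units/mL = 6.511159 mL/hr
Time remaining = 47.656 mL ÷ 6.511159 mL/hr = 7.319127 hr

7.3 hours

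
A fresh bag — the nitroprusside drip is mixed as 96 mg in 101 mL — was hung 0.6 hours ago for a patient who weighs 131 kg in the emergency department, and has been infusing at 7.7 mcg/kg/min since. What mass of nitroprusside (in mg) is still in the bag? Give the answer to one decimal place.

Dose = 7.7 mcg/kg/min × 131 kg = 1008.7 mcg/min
1008.7 mcg/min × 60 min/hr = 60522 mcg/hr
Concentration = 96 mg ÷ 101 mL = 0.950495 mg/mL = 950.495 mcg/mL
Rate = 60522 mcg/hr ÷ 950.495 mcg/mL = 63.67419 mL/hr
Volume infused = 63.67419 mL/hr × 0.6 hr = 38.20451 mL
Volume remaining = 101 − 38.20451 = 62.79549 mL
Drug remaining = 62.79549 mL × 950.495 mcg/mL = 59686.8 mcg = 59.6868 mg

59.7 mg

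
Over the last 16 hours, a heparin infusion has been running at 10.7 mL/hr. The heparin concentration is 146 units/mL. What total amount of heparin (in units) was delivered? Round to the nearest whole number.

Drug rate = 10.7 mL/hr × 146 units/mL = 1562.2 units/hr
Total = 1562.2 units/hr × 16 hr = 24995.2 units

24995 units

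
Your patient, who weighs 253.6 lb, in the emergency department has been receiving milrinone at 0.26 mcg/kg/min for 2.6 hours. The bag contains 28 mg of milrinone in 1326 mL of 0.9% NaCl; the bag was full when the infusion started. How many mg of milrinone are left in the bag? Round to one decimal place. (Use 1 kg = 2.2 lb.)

Weight = 253.6 lb ÷ 2.2 lb/kg = 115.2727 kg
Dose = 0.26 mcg/kg/min × 115.2727 kg = 29.97091 mcg/min
29.97091 mcg/min × 60 min/hr = 1798.255 mcg/hr
Concentration = 28 mg ÷ 1326 mL = 0.02111614 mg/mL = 21.11614 mcg/mL
Rate = 1798.255 mcg/hr ÷ 21.11614 mcg/mL = 85.1602 mL/hr
Volume infused = 85.1602 mL/hr × 2.6 hr = 221.4165 mL
Volume remaining = 1326 − 221.4165 = 1104.583 mL
Drug remaining = 1104.583 mL × 21.11614 mcg/mL = 23324.54 mcg = 23.32454 mg

23.3 mg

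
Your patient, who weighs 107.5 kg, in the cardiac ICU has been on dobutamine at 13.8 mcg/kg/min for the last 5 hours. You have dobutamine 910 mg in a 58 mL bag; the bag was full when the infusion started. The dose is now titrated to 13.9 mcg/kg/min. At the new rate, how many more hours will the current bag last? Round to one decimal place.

Initial rate:
Dose = 13.8 mcg/kg/min × 107.5 kg = 1483.5 mcg/min
1483.5 mcg/min × 60 min/hr = 89010 mcg/hr
Concentration = 910 mg ÷ 58 mL = 15.68966 mg/mL = 15689.66 mcg/mL
Rate = 89010 mcg/hr ÷ 15689.66 mcg/mL = 5.673165 mL/hr
Volume infused so far = 5.673165 mL/hr × 5 hr = 28.36582 mL
Volume remaining = 58 − 28.36582 = 29.63418 mL
New rate:
Dose = 13.9 mcg/kg/min × 107.5 kg = 1494.25 mcg/min
1494.25 mcg/min × 60 min/hr = 89655 mcg/hr
Rate = 89655 mcg/hr ÷ 15689.66 mcg/mL = 5.714275 mL/hr
Time remaining = 29.63418 mL ÷ 5.714275 mL/hr = 5.185991 hr

5.2 hours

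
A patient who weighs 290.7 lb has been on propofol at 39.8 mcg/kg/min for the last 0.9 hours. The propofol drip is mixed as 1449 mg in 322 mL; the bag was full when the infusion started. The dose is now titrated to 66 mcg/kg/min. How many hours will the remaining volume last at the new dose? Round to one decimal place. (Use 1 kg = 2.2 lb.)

2.2 hours

Initial rate:
Weight = 290.7 lb ÷ 2.2 lb/kg = 132.1364 kg
Dose = 39.8 mcg/kg/min × 132.1364 kg = 5259.027 mcg/min
5259.027 mcg/min × 60 min/hr = 315541.6 mcg/hr
Concentration = 1449 mg ÷ 322 mL = 4.5 mg/mL = 4500 mcg/mL
Rate = 315541.6 mcg/hr ÷ 4500 mcg/mL = 70.12036 mL/hr
Volume infused so far = 70.12036 mL/hr × 0.9 hr = 63.10833 mL
Volume remaining = 322 − 63.10833 = 258.8917 mL
New rate:
Dose = 66 mcg/kg/min × 132.1364 kg = 8721 mcg/min
8721 mcg/min × 60 min/hr = 523260 mcg/hr
Rate = 523260 mcg/hr ÷ 4500 mcg/mL = 116.28 mL/hr
Time remaining = 258.8917 mL ÷ 116.28 mL/hr = 2.226451 hr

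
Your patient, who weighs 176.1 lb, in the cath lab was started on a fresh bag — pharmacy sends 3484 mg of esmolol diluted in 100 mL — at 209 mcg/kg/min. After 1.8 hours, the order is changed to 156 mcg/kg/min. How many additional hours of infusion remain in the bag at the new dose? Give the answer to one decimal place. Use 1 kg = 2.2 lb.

Initial rate:
Weight = 176.1 lb ÷ 2.2 lb/kg = 80.04545 kg
Dose = 209 mcg/kg/min × 80.04545 kg = 16729.5 mcg/min
16729.5 mcg/min × 60 min/hr = 1003770 mcg/hr
Concentration = 3484 mg ÷ 100 mL = 34.84 mg/mL = 34840 mcg/mL
Rate = 1003770 mcg/hr ÷ 34840 mcg/mL = 28.81085 mL/hr
Volume infused so far = 28.81085 mL/hr × 1.8 hr = 51.85953 mL
Volume remaining = 100 − 51.85953 = 48.14047 mL
New rate:
Dose = 156 mcg/kg/min × 80.04545 kg = 12487.09 mcg/min
12487.09 mcg/min × 60 min/hr = 749225.5 mcg/hr
Rate = 749225.5 mcg/hr ÷ 34840 mcg/mL = 21.50475 mL/hr
Time remaining = 48.14047 mL ÷ 21.50475 mL/hr = 2.238597 hr

2.2 hours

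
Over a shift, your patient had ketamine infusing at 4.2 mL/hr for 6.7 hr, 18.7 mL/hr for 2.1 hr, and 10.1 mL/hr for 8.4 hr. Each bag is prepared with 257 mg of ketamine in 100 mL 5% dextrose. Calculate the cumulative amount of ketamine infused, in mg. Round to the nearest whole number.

Concentration = 257 mg ÷ 100 mL = 2.57 mg/mL
Stage 1: 4.2 mL/hr × 6.7 hr = 28.14 mL → 28.14 mL × 2.57 mg/mL = 72.3198 mg
Stage 2: 18.7 mL/hr × 2.1 hr = 39.27 mL → 39.27 mL × 2.57 mg/mL = 100.9239 mg
Stage 3: 10.1 mL/hr × 8.4 hr = 84.84 mL → 84.84 mL × 2.57 mg/mL = 218.0388 mg
Total = 72.3198 + 100.9239 + 218.0388 = 391.2825 mg

391 mg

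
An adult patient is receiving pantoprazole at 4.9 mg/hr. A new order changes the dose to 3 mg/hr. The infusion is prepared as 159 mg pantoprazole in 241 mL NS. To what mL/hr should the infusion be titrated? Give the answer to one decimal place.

4.5 mL/hr

Concentration = 159 mg ÷ 241 mL = 0.659751 mg/mL
Rate = 3 mg/hr ÷ 0.659751 mg/mL = 4.54717 mL/hr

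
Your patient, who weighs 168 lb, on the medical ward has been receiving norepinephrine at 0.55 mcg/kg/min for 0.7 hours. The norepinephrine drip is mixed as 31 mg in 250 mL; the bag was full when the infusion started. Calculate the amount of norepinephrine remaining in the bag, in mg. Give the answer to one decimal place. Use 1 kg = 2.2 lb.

29.2 mg

Weight = 168 lb ÷ 2.2 lb/kg = 76.36364 kg
Dose = 0.55 mcg/kg/min × 76.36364 kg = 42 mcg/min
42 mcg/min × 60 min/hr = 2520 mcg/hr
Concentration = 31 mg ÷ 250 mL = 0.124 mg/mL = 124 mcg/mL
Rate = 2520 mcg/hr ÷ 124 mcg/mL = 20.32258 mL/hr
Volume infused = 20.32258 mL/hr × 0.7 hr = 14.22581 mL
Volume remaining = 250 − 14.22581 = 235.7742 mL
Drug remaining = 235.7742 mL × 124 mcg/mL = 29236 mcg = 29.236 mg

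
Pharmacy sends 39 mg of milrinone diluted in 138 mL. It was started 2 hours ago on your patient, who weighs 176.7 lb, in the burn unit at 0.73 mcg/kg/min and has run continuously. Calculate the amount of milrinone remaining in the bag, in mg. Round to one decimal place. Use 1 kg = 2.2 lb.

Weight = 176.7 lb ÷ 2.2 lb/kg = 80.31818 kg
Dose = 0.73 mcg/kg/min × 80.31818 kg = 58.63227 mcg/min
58.63227 mcg/min × 60 min/hr = 3517.936 mcg/hr
Concentration = 39 mg ÷ 138 mL = 0.2826087 mg/mL = 282.6087 mcg/mL
Rate = 3517.936 mcg/hr ÷ 282.6087 mcg/mL = 12.44808 mL/hr
Volume infused = 12.44808 mL/hr × 2 hr = 24.89617 mL
Volume remaining = 138 − 24.89617 = 113.1038 mL
Drug remaining = 113.1038 mL × 282.6087 mcg/mL = 31964.13 mcg = 31.96413 mg

32.0 mg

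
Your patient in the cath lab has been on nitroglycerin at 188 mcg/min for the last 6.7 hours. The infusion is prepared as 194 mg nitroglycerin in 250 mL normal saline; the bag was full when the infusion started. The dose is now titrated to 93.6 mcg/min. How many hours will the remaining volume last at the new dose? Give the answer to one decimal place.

Initial rate:
188 mcg/min × 60 min/hr = 11280 mcg/hr
Concentration = 194 mg ÷ 250 mL = 0.776 mg/mL = 776 mcg/mL
Rate = 11280 mcg/hr ÷ 776 mcg/mL = 14.53608 mL/hr
Volume infused so far = 14.53608 mL/hr × 6.7 hr = 97.39175 mL
Volume remaining = 250 − 97.39175 = 152.6082 mL
New rate:
93.6 mcg/min × 60 min/hr = 5616 mcg/hr
Rate = 5616 mcg/hr ÷ 776 mcg/mL = 7.237113 mL/hr
Time remaining = 152.6082 mL ÷ 7.237113 mL/hr = 21.08689 hr

21.1 hours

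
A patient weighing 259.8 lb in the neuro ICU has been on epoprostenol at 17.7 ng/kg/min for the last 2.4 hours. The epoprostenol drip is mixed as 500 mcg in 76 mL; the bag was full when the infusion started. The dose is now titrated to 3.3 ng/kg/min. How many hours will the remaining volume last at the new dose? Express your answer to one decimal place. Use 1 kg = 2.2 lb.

8.5 hours

Initial rate:
Weight = 259.8 lb ÷ 2.2 lb/kg = 118.0909 kg
Dose = 17.7 ng/kg/min × 118.0909 kg = 2090.209 ng/min
2090.209 ng/min × 60 min/hr = 125412.5 ng/hr
Concentration = 500 mcg ÷ 76 mL = 6.578947 mcg/mL = 6578.947 ng/mL
Rate = 125412.5 ng/hr ÷ 6578.947 ng/mL = 19.06271 mL/hr
Volume infused so far = 19.06271 mL/hr × 2.4 hr = 45.7505 mL
Volume remaining = 76 − 45.7505 = 30.2495 mL
New rate:
Dose = 3.3 ng/kg/min × 118.0909 kg = 389.7 ng/min
389.7 ng/min × 60 min/hr = 23382 ng/hr
Rate = 23382 ng/hr ÷ 6578.947 ng/mL = 3.554064 mL/hr
Time remaining = 30.2495 mL ÷ 3.554064 mL/hr = 8.511243 hr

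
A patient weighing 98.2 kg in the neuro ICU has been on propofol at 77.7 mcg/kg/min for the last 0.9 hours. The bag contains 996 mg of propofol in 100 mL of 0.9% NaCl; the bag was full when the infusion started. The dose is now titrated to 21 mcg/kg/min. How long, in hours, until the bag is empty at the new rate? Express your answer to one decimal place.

4.7 hours

Initial rate:
Dose = 77.7 mcg/kg/min × 98.2 kg = 7630.14 mcg/min
7630.14 mcg/min × 60 min/hr = 457808.4 mcg/hr
Concentration = 996 mg ÷ 100 mL = 9.96 mg/mL = 9960 mcg/mL
Rate = 457808.4 mcg/hr ÷ 9960 mcg/mL = 45.9647 mL/hr
Volume infused so far = 45.9647 mL/hr × 0.9 hr = 41.36823 mL
Volume remaining = 100 − 41.36823 = 58.63177 mL
New rate:
Dose = 21 mcg/kg/min × 98.2 kg = 2062.2 mcg/min
2062.2 mcg/min × 60 min/hr = 123732 mcg/hr
Rate = 123732 mcg/hr ÷ 9960 mcg/mL = 12.42289 mL/hr
Time remaining = 58.63177 mL ÷ 12.42289 mL/hr = 4.719656 hr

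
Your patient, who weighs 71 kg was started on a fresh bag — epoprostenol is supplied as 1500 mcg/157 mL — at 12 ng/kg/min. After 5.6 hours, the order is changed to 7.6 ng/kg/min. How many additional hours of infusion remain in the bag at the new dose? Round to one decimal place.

Initial rate:
Dose = 12 ng/kg/min × 71 kg = 852 ng/min
852 ng/min × 60 min/hr = 51120 ng/hr
Concentration = 1500 mcg ÷ 157 mL = 9.55414 mcg/mL = 9554.14 ng/mL
Rate = 51120 ng/hr ÷ 9554.14 ng/mL = 5.35056 mL/hr
Volume infused so far = 5.35056 mL/hr × 5.6 hr = 29.96314 mL
Volume remaining = 157 − 29.96314 = 127.0369 mL
New rate:
Dose = 7.6 ng/kg/min × 71 kg = 539.6 ng/min
539.6 ng/min × 60 min/hr = 32376 ng/hr
Rate = 32376 ng/hr ÷ 9554.14 ng/mL = 3.388688 mL/hr
Time remaining = 127.0369 mL ÷ 3.388688 mL/hr = 37.48851 hr

37.5 hours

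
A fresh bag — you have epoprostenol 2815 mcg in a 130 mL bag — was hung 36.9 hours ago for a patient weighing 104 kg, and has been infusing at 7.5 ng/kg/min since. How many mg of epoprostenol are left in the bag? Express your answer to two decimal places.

1.09 mg

Dose = 7.5 ng/kg/min × 104 kg = 780 ng/min
780 ng/min × 60 min/hr = 46800 ng/hr
Concentration = 2815 mcg ÷ 130 mL = 21.65385 mcg/mL = 21653.85 ng/mL
Rate = 46800 ng/hr ÷ 21653.85 ng/mL = 2.161279 mL/hr
Volume infused = 2.161279 mL/hr × 36.9 hr = 79.75119 mL
Volume remaining = 130 − 79.75119 = 50.24881 mL
Drug remaining = 50.24881 mL × 21653.85 ng/mL = 1088080 ng = 1.08808 mg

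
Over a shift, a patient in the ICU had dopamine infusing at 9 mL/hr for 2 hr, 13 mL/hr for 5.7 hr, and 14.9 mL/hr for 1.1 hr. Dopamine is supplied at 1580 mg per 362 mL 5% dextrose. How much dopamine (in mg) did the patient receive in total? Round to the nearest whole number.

474 mg

Concentration = 1580 mg ÷ 362 mL = 4.364641 mg/mL
Stage 1: 9 mL/hr × 2 hr = 18 mL → 18 mL × 4.364641 mg/mL = 78.56354 mg
Stage 2: 13 mL/hr × 5.7 hr = 74.1 mL → 74.1 mL × 4.364641 mg/mL = 323.4199 mg
Stage 3: 14.9 mL/hr × 1.1 hr = 16.39 mL → 16.39 mL × 4.364641 mg/mL = 71.53646 mg
Total = 78.56354 + 323.4199 + 71.53646 = 473.5199 mg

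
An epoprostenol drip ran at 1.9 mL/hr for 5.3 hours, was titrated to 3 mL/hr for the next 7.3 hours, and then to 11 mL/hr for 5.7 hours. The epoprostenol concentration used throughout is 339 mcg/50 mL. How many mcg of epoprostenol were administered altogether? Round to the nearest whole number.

642 mcg

Concentration = 339 mcg ÷ 50 mL = 6.78 mcg/mL
Stage 1: 1.9 mL/hr × 5.3 hr = 10.07 mL → 10.07 mL × 6.78 mcg/mL = 68.2746 mcg
Stage 2: 3 mL/hr × 7.3 hr = 21.9 mL → 21.9 mL × 6.78 mcg/mL = 148.482 mcg
Stage 3: 11 mL/hr × 5.7 hr = 62.7 mL → 62.7 mL × 6.78 mcg/mL = 425.106 mcg
Total = 68.2746 + 148.482 + 425.106 = 641.8626 mcg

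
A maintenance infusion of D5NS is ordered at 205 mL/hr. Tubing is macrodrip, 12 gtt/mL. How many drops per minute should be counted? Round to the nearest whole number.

41 gtt/min

205 mL/hr ÷ 60 min/hr = 3.416667 mL/min
3.416667 mL/min × 12 gtt/mL = 41 gtt/min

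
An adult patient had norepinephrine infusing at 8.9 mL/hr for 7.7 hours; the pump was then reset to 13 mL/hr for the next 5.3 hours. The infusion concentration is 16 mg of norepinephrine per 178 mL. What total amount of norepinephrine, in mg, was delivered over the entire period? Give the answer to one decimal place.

Concentration = 16 mg ÷ 178 mL = 0.08988764 mg/mL
Stage 1: 8.9 mL/hr × 7.7 hr = 68.53 mL → 68.53 mL × 0.08988764 mg/mL = 6.16 mg
Stage 2: 13 mL/hr × 5.3 hr = 68.9 mL → 68.9 mL × 0.08988764 mg/mL = 6.193258 mg
Total = 6.16 + 6.193258 = 12.35326 mg

12.4 mg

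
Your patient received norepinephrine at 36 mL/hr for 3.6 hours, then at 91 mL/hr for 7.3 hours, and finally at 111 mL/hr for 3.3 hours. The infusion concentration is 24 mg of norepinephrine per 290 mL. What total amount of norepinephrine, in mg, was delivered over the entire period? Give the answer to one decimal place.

96.0 mg

Concentration = 24 mg ÷ 290 mL = 0.08275862 mg/mL
Stage 1: 36 mL/hr × 3.6 hr = 129.6 mL → 129.6 mL × 0.08275862 mg/mL = 10.72552 mg
Stage 2: 91 mL/hr × 7.3 hr = 664.3 mL → 664.3 mL × 0.08275862 mg/mL = 54.97655 mg
Stage 3: 111 mL/hr × 3.3 hr = 366.3 mL → 366.3 mL × 0.08275862 mg/mL = 30.31448 mg
Total = 10.72552 + 54.97655 + 30.31448 = 96.01655 mg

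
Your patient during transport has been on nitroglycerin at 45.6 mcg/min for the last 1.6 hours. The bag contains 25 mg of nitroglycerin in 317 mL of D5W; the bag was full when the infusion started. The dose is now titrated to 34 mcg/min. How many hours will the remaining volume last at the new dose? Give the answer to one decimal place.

10.1 hours

Initial rate:
45.6 mcg/min × 60 min/hr = 2736 mcg/hr
Concentration = 25 mg ÷ 317 mL = 0.07886435 mg/mL = 78.86435 mcg/mL
Rate = 2736 mcg/hr ÷ 78.86435 mcg/mL = 34.69248 mL/hr
Volume infused so far = 34.69248 mL/hr × 1.6 hr = 55.50797 mL
Volume remaining = 317 − 55.50797 = 261.492 mL
New rate:
34 mcg/min × 60 min/hr = 2040 mcg/hr
Rate = 2040 mcg/hr ÷ 78.86435 mcg/mL = 25.8672 mL/hr
Time remaining = 261.492 mL ÷ 25.8672 mL/hr = 10.10902 hr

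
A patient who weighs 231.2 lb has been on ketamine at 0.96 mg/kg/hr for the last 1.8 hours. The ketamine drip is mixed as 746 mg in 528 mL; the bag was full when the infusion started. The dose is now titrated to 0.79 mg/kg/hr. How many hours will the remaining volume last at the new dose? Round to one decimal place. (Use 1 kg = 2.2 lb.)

Initial rate:
Weight = 231.2 lb ÷ 2.2 lb/kg = 105.0909 kg
Dose = 0.96 mg/kg/hr × 105.0909 kg = 100.8873 mg/hr
Concentration = 746 mg ÷ 528 mL = 1.412879 mg/mL
Rate = 100.8873 mg/hr ÷ 1.412879 mg/mL = 71.40547 mL/hr
Volume infused so far = 71.40547 mL/hr × 1.8 hr = 128.5298 mL
Volume remaining = 528 − 128.5298 = 399.4702 mL
New rate:
Dose = 0.79 mg/kg/hr × 105.0909 kg = 83.02182 mg/hr
Rate = 83.02182 mg/hr ÷ 1.412879 mg/mL = 58.76075 mL/hr
Time remaining = 399.4702 mL ÷ 58.76075 mL/hr = 6.798248 hr

6.8 hours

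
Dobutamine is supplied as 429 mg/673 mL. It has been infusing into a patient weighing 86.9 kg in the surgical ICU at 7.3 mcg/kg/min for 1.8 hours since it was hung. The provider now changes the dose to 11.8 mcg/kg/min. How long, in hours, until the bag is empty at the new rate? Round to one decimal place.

Initial rate:
Dose = 7.3 mcg/kg/min × 86.9 kg = 634.37 mcg/min
634.37 mcg/min × 60 min/hr = 38062.2 mcg/hr
Concentration = 429 mg ÷ 673 mL = 0.6374443 mg/mL = 637.4443 mcg/mL
Rate = 38062.2 mcg/hr ÷ 637.4443 mcg/mL = 59.71063 mL/hr
Volume infused so far = 59.71063 mL/hr × 1.8 hr = 107.4791 mL
Volume remaining = 673 − 107.4791 = 565.5209 mL
New rate:
Dose = 11.8 mcg/kg/min × 86.9 kg = 1025.42 mcg/min
1025.42 mcg/min × 60 min/hr = 61525.2 mcg/hr
Rate = 61525.2 mcg/hr ÷ 637.4443 mcg/mL = 96.51855 mL/hr
Time remaining = 565.5209 mL ÷ 96.51855 mL/hr = 5.859193 hr

5.9 hours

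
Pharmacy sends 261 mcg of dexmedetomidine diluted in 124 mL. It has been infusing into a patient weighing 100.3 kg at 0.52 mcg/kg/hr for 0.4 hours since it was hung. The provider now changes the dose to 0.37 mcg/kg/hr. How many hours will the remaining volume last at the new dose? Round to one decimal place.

Initial rate:
Dose = 0.52 mcg/kg/hr × 100.3 kg = 52.156 mcg/hr
Concentration = 261 mcg ÷ 124 mL = 2.104839 mcg/mL
Rate = 52.156 mcg/hr ÷ 2.104839 mcg/mL = 24.7791 mL/hr
Volume infused so far = 24.7791 mL/hr × 0.4 hr = 9.911638 mL
Volume remaining = 124 − 9.911638 = 114.0884 mL
New rate:
Dose = 0.37 mcg/kg/hr × 100.3 kg = 37.111 mcg/hr
Rate = 37.111 mcg/hr ÷ 2.104839 mcg/mL = 17.63128 mL/hr
Time remaining = 114.0884 mL ÷ 17.63128 mL/hr = 6.470793 hr

6.5 hours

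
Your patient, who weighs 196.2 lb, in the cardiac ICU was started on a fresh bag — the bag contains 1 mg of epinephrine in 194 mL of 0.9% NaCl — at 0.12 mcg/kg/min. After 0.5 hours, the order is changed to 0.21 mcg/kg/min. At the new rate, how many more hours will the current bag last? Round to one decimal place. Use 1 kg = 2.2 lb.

0.6 hours

Initial rate:
Weight = 196.2 lb ÷ 2.2 lb/kg = 89.18182 kg
Dose = 0.12 mcg/kg/min × 89.18182 kg = 10.70182 mcg/min
10.70182 mcg/min × 60 min/hr = 642.1091 mcg/hr
Concentration = 1 mg ÷ 194 mL = 0.005154639 mg/mL = 5.154639 mcg/mL
Rate = 642.1091 mcg/hr ÷ 5.154639 mcg/mL = 124.5692 mL/hr
Volume infused so far = 124.5692 mL/hr × 0.5 hr = 62.28458 mL
Volume remaining = 194 − 62.28458 = 131.7154 mL
New rate:
Dose = 0.21 mcg/kg/min × 89.18182 kg = 18.72818 mcg/min
18.72818 mcg/min × 60 min/hr = 1123.691 mcg/hr
Rate = 1123.691 mcg/hr ÷ 5.154639 mcg/mL = 217.996 mL/hr
Time remaining = 131.7154 mL ÷ 217.996 mL/hr = 0.6042102 hr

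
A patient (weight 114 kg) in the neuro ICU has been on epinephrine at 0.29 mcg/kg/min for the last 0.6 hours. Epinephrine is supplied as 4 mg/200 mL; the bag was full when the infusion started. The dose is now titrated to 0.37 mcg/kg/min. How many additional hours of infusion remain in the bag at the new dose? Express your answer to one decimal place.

Initial rate:
Dose = 0.29 mcg/kg/min × 114 kg = 33.06 mcg/min
33.06 mcg/min × 60 min/hr = 1983.6 mcg/hr
Concentration = 4 mg ÷ 200 mL = 0.02 mg/mL = 20 mcg/mL
Rate = 1983.6 mcg/hr ÷ 20 mcg/mL = 99.18 mL/hr
Volume infused so far = 99.18 mL/hr × 0.6 hr = 59.508 mL
Volume remaining = 200 − 59.508 = 140.492 mL
New rate:
Dose = 0.37 mcg/kg/min × 114 kg = 42.18 mcg/min
42.18 mcg/min × 60 min/hr = 2530.8 mcg/hr
Rate = 2530.8 mcg/hr ÷ 20 mcg/mL = 126.54 mL/hr
Time remaining = 140.492 mL ÷ 126.54 mL/hr = 1.110258 hr

1.1 hours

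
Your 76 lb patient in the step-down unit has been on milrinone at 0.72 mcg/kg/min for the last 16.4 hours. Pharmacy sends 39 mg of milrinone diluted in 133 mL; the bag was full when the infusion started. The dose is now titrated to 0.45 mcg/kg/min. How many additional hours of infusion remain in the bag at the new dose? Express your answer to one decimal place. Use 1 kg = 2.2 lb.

Initial rate:
Weight = 76 lb ÷ 2.2 lb/kg = 34.54545 kg
Dose = 0.72 mcg/kg/min × 34.54545 kg = 24.87273 mcg/min
24.87273 mcg/min × 60 min/hr = 1492.364 mcg/hr
Concentration = 39 mg ÷ 133 mL = 0.2932331 mg/mL = 293.2331 mcg/mL
Rate = 1492.364 mcg/hr ÷ 293.2331 mcg/mL = 5.089343 mL/hr
Volume infused so far = 5.089343 mL/hr × 16.4 hr = 83.46522 mL
Volume remaining = 133 − 83.46522 = 49.53478 mL
New rate:
Dose = 0.45 mcg/kg/min × 34.54545 kg = 15.54545 mcg/min
15.54545 mcg/min × 60 min/hr = 932.7273 mcg/hr
Rate = 932.7273 mcg/hr ÷ 293.2331 mcg/mL = 3.180839 mL/hr
Time remaining = 49.53478 mL ÷ 3.180839 mL/hr = 15.57287 hr

15.6 hours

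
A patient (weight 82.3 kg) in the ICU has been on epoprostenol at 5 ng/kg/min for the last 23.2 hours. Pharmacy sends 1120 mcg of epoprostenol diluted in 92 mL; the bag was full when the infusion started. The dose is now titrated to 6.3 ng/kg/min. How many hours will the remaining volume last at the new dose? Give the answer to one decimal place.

Initial rate:
Dose = 5 ng/kg/min × 82.3 kg = 411.5 ng/min
411.5 ng/min × 60 min/hr = 24690 ng/hr
Concentration = 1120 mcg ÷ 92 mL = 12.17391 mcg/mL = 12173.91 ng/mL
Rate = 24690 ng/hr ÷ 12173.91 ng/mL = 2.028107 mL/hr
Volume infused so far = 2.028107 mL/hr × 23.2 hr = 47.05209 mL
Volume remaining = 92 − 47.05209 = 44.94791 mL
New rate:
Dose = 6.3 ng/kg/min × 82.3 kg = 518.49 ng/min
518.49 ng/min × 60 min/hr = 31109.4 ng/hr
Rate = 31109.4 ng/hr ÷ 12173.91 ng/mL = 2.555415 mL/hr
Time remaining = 44.94791 mL ÷ 2.555415 mL/hr = 17.58928 hr

17.6 hours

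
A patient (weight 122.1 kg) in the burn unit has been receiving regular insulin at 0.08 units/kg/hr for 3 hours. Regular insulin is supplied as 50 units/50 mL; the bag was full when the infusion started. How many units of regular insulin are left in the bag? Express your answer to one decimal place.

Dose = 0.08 units/kg/hr × 122.1 kg = 9.768 units/hr
Concentration = 50 units ÷ 50 mL = 1 units/mL
Rate = 9.768 units/hr ÷ 1 units/mL = 9.768 mL/hr
Volume infused = 9.768 mL/hr × 3 hr = 29.304 mL
Volume remaining = 50 − 29.304 = 20.696 mL
Drug remaining = 20.696 mL × 1 units/mL = 20.696 units

20.7 units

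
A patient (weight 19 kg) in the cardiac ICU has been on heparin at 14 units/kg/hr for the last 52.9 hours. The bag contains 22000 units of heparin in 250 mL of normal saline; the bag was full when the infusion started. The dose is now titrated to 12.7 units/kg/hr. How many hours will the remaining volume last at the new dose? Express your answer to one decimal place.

Initial rate:
Dose = 14 units/kg/hr × 19 kg = 266 units/hr
Concentration = 22000 units ÷ 250 mL = 88 units/mL
Rate = 266 units/hr ÷ 88 units/mL = 3.022727 mL/hr
Volume infused so far = 3.022727 mL/hr × 52.9 hr = 159.9023 mL
Volume remaining = 250 − 159.9023 = 90.09773 mL
New rate:
Dose = 12.7 units/kg/hr × 19 kg = 241.3 units/hr
Rate = 241.3 units/hr ÷ 88 units/mL = 2.742045 mL/hr
Time remaining = 90.09773 mL ÷ 2.742045 mL/hr = 32.85785 hr

32.9 hours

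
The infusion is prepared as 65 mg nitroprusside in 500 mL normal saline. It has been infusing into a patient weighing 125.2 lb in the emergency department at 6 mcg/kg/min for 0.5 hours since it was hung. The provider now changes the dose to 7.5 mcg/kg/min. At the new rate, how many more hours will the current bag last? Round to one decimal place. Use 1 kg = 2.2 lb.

Initial rate:
Weight = 125.2 lb ÷ 2.2 lb/kg = 56.90909 kg
Dose = 6 mcg/kg/min × 56.90909 kg = 341.4545 mcg/min
341.4545 mcg/min × 60 min/hr = 20487.27 mcg/hr
Concentration = 65 mg ÷ 500 mL = 0.13 mg/mL = 130 mcg/mL
Rate = 20487.27 mcg/hr ÷ 130 mcg/mL = 157.5944 mL/hr
Volume infused so far = 157.5944 mL/hr × 0.5 hr = 78.7972 mL
Volume remaining = 500 − 78.7972 = 421.2028 mL
New rate:
Dose = 7.5 mcg/kg/min × 56.90909 kg = 426.8182 mcg/min
426.8182 mcg/min × 60 min/hr = 25609.09 mcg/hr
Rate = 25609.09 mcg/hr ÷ 130 mcg/mL = 196.993 mL/hr
Time remaining = 421.2028 mL ÷ 196.993 mL/hr = 2.138161 hr

2.1 hours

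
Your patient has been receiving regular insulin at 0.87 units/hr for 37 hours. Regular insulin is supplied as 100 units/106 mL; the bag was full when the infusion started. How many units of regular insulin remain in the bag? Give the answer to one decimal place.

Concentration = 100 units ÷ 106 mL = 0.9433962 units/mL
Rate = 0.87 units/hr ÷ 0.9433962 units/mL = 0.9222 mL/hr
Volume infused = 0.9222 mL/hr × 37 hr = 34.1214 mL
Volume remaining = 106 − 34.1214 = 71.8786 mL
Drug remaining = 71.8786 mL × 0.9433962 units/mL = 67.81 units

67.8 units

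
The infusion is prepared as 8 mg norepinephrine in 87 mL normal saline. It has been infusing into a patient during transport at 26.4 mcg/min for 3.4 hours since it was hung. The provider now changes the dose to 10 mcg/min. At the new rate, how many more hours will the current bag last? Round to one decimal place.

Initial rate:
26.4 mcg/min × 60 min/hr = 1584 mcg/hr
Concentration = 8 mg ÷ 87 mL = 0.09195402 mg/mL = 91.95402 mcg/mL
Rate = 1584 mcg/hr ÷ 91.95402 mcg/mL = 17.226 mL/hr
Volume infused so far = 17.226 mL/hr × 3.4 hr = 58.5684 mL
Volume remaining = 87 − 58.5684 = 28.4316 mL
New rate:
10 mcg/min × 60 min/hr = 600 mcg/hr
Rate = 600 mcg/hr ÷ 91.95402 mcg/mL = 6.525 mL/hr
Time remaining = 28.4316 mL ÷ 6.525 mL/hr = 4.357333 hr

4.4 hours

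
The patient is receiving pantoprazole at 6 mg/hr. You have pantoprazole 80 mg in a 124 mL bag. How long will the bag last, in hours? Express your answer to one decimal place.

13.3 hours

Concentration = 80 mg ÷ 124 mL = 0.6451613 mg/mL
Rate = 6 mg/hr ÷ 0.6451613 mg/mL = 9.3 mL/hr
Duration = 124 mL ÷ 9.3 mL/hr = 13.33333 hr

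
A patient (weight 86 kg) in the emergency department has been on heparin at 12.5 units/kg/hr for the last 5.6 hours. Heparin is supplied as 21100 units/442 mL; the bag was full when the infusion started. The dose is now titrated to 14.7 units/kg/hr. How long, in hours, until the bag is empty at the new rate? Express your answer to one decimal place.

Initial rate:
Dose = 12.5 units/kg/hr × 86 kg = 1075 units/hr
Concentration = 21100 units ÷ 442 mL = 47.73756 units/mL
Rate = 1075 units/hr ÷ 47.73756 units/mL = 22.51896 mL/hr
Volume infused so far = 22.51896 mL/hr × 5.6 hr = 126.1062 mL
Volume remaining = 442 − 126.1062 = 315.8938 mL
New rate:
Dose = 14.7 units/kg/hr × 86 kg = 1264.2 units/hr
Rate = 1264.2 units/hr ÷ 47.73756 units/mL = 26.48229 mL/hr
Time remaining = 315.8938 mL ÷ 26.48229 mL/hr = 11.92849 hr

11.9 hours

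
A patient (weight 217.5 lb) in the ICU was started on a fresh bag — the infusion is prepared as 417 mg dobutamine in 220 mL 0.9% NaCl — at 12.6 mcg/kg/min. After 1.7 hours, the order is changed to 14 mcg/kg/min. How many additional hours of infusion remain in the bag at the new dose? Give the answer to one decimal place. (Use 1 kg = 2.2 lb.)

3.5 hours

Initial rate:
Weight = 217.5 lb ÷ 2.2 lb/kg = 98.86364 kg
Dose = 12.6 mcg/kg/min × 98.86364 kg = 1245.682 mcg/min
1245.682 mcg/min × 60 min/hr = 74740.91 mcg/hr
Concentration = 417 mg ÷ 220 mL = 1.895455 mg/mL = 1895.455 mcg/mL
Rate = 74740.91 mcg/hr ÷ 1895.455 mcg/mL = 39.43165 mL/hr
Volume infused so far = 39.43165 mL/hr × 1.7 hr = 67.03381 mL
Volume remaining = 220 − 67.03381 = 152.9662 mL
New rate:
Dose = 14 mcg/kg/min × 98.86364 kg = 1384.091 mcg/min
1384.091 mcg/min × 60 min/hr = 83045.45 mcg/hr
Rate = 83045.45 mcg/hr ÷ 1895.455 mcg/mL = 43.81295 mL/hr
Time remaining = 152.9662 mL ÷ 43.81295 mL/hr = 3.491346 hr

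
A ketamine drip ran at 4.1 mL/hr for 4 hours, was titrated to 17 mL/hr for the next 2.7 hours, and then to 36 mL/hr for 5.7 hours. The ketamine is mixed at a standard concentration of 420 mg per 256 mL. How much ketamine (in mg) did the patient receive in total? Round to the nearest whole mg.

439 mg

Concentration = 420 mg ÷ 256 mL = 1.640625 mg/mL
Stage 1: 4.1 mL/hr × 4 hr = 16.4 mL → 16.4 mL × 1.640625 mg/mL = 26.90625 mg
Stage 2: 17 mL/hr × 2.7 hr = 45.9 mL → 45.9 mL × 1.640625 mg/mL = 75.30469 mg
Stage 3: 36 mL/hr × 5.7 hr = 205.2 mL → 205.2 mL × 1.640625 mg/mL = 336.6562 mg
Total = 26.90625 + 75.30469 + 336.6562 = 438.8672 mg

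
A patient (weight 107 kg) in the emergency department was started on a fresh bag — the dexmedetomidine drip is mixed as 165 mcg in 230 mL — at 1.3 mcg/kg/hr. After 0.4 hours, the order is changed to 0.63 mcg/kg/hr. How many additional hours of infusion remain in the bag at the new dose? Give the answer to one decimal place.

Initial rate:
Dose = 1.3 mcg/kg/hr × 107 kg = 139.1 mcg/hr
Concentration = 165 mcg ÷ 230 mL = 0.7173913 mcg/mL
Rate = 139.1 mcg/hr ÷ 0.7173913 mcg/mL = 193.897 mL/hr
Volume infused so far = 193.897 mL/hr × 0.4 hr = 77.55879 mL
Volume remaining = 230 − 77.55879 = 152.4412 mL
New rate:
Dose = 0.63 mcg/kg/hr × 107 kg = 67.41 mcg/hr
Rate = 67.41 mcg/hr ÷ 0.7173913 mcg/mL = 93.96545 mL/hr
Time remaining = 152.4412 mL ÷ 93.96545 mL/hr = 1.622311 hr

1.6 hours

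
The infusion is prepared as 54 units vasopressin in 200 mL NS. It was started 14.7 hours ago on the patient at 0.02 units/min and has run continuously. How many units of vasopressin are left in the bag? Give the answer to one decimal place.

0.02 units/min × 60 min/hr = 1.2 units/hr
Concentration = 54 units ÷ 200 mL = 0.27 units/mL
Rate = 1.2 units/hr ÷ 0.27 units/mL = 4.444444 mL/hr
Volume infused = 4.444444 mL/hr × 14.7 hr = 65.33333 mL
Volume remaining = 200 − 65.33333 = 134.6667 mL
Drug remaining = 134.6667 mL × 0.27 units/mL = 36.36 units

36.4 units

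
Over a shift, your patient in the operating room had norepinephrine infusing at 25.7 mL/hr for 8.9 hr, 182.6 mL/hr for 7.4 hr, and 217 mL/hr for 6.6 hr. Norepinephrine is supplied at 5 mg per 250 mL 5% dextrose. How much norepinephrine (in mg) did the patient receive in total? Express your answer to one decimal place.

Concentration = 5 mg ÷ 250 mL = 0.02 mg/mL
Stage 1: 25.7 mL/hr × 8.9 hr = 228.73 mL → 228.73 mL × 0.02 mg/mL = 4.5746 mg
Stage 2: 182.6 mL/hr × 7.4 hr = 1351.24 mL → 1351.24 mL × 0.02 mg/mL = 27.0248 mg
Stage 3: 217 mL/hr × 6.6 hr = 1432.2 mL → 1432.2 mL × 0.02 mg/mL = 28.644 mg
Total = 4.5746 + 27.0248 + 28.644 = 60.2434 mg

60.2 mg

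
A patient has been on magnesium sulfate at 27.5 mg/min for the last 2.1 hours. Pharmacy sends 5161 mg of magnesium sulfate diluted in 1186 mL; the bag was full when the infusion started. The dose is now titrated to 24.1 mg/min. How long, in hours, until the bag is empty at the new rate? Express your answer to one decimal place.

1.2 hours

Initial rate:
27.5 mg/min × 60 min/hr = 1650 mg/hr
Concentration = 5161 mg ÷ 1186 mL = 4.351602 mg/mL
Rate = 1650 mg/hr ÷ 4.351602 mg/mL = 379.1707 mL/hr
Volume infused so far = 379.1707 mL/hr × 2.1 hr = 796.2585 mL
Volume remaining = 1186 − 796.2585 = 389.7415 mL
New rate:
24.1 mg/min × 60 min/hr = 1446 mg/hr
Rate = 1446 mg/hr ÷ 4.351602 mg/mL = 332.2914 mL/hr
Time remaining = 389.7415 mL ÷ 332.2914 mL/hr = 1.172891 hr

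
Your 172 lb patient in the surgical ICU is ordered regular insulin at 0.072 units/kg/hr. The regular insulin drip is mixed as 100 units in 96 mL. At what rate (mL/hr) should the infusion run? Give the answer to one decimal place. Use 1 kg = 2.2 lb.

5.4 mL/hr

Weight = 172 lb ÷ 2.2 lb/kg = 78.18182 kg
Dose = 0.072 units/kg/hr × 78.18182 kg = 5.629091 units/hr
Concentration = 100 units ÷ 96 mL = 1.041667 units/mL
Rate = 5.629091 units/hr ÷ 1.041667 units/mL = 5.403927 mL/hr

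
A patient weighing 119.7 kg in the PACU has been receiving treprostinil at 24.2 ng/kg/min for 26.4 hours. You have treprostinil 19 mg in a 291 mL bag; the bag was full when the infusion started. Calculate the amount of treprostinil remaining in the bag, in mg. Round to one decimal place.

14.4 mg

Dose = 24.2 ng/kg/min × 119.7 kg = 2896.74 ng/min
2896.74 ng/min × 60 min/hr = 173804.4 ng/hr
Concentration = 19 mg ÷ 291 mL = 0.0652921 mg/mL = 65292.1 ng/mL
Rate = 173804.4 ng/hr ÷ 65292.1 ng/mL = 2.661952 mL/hr
Volume infused = 2.661952 mL/hr × 26.4 hr = 70.27552 mL
Volume remaining = 291 − 70.27552 = 220.7245 mL
Drug remaining = 220.7245 mL × 65292.1 ng/mL = 14411564 ng = 14.41156 mg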